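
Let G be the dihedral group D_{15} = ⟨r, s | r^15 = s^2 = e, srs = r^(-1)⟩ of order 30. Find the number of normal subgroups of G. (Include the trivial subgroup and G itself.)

5

G has 28 subgroups. Checking conjugation-invariance by order — order 1: 1/1 normal; order 2: 0/15 normal; order 3: 1/1 normal; order 5: 1/1 normal; order 6: 0/5 normal; order 10: 0/3 normal; order 15: 1/1 normal; order 30: 1/1 normal.
Total normal subgroups: 5.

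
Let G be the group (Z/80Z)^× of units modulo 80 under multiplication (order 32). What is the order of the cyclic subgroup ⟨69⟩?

4

Compute successive powers of 69 mod 80: 69, 41, 29, 1; 69^4 ≡ 1 (mod 80).
So |⟨69⟩| = 4.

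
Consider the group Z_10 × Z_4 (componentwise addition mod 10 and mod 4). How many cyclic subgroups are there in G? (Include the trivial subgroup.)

Each element a generates a cyclic subgroup ⟨a⟩; distinct elements may generate the same one (a cyclic group of order d has φ(d) generators).
Cyclic subgroups by order — order 1: 1; order 2: 3; order 4: 2; order 5: 1; order 10: 3; order 20: 2.
Total: 12.

12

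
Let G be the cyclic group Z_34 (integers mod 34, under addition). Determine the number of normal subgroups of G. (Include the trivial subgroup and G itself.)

G is abelian, so every subgroup is normal.
G has 4 subgroups in total, hence 4 normal subgroups.

4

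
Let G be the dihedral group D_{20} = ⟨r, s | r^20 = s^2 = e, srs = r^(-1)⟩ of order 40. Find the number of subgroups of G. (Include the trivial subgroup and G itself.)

48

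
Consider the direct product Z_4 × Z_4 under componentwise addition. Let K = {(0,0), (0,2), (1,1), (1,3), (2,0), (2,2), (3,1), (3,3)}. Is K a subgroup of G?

|K| = 8 divides |G| = 16, consistent with Lagrange.
K contains the identity, every element's inverse is in K, and K is closed under +: it is a subgroup.

Yes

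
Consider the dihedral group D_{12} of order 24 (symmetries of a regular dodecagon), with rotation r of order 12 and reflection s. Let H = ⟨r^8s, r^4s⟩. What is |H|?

|⟨r^8s⟩| = 2 and |⟨r^4s⟩| = 2, so |H| is a multiple of lcm(2, 2) = 2 and divides |G| = 24.
Closing under the operation: H = {e, r^4, r^8, s, r^4s, r^8s}, so |H| = 6.

6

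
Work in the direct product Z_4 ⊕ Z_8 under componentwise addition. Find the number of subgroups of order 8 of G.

|G| = 32 and 8 | 32, so subgroups of order 8 are possible by Lagrange.
The subgroups of order 8 are: {(0,0), (0,1), (0,2), (0,3), (0,4), (0,5), (0,6), (0,7)}; {(0,0), (0,2), (0,4), (0,6), (2,0), (2,2), (2,4), (2,6)}; {(0,0), (0,2), (0,4), (0,6), (2,1), (2,3), (2,5), (2,7)}; {(0,0), (0,4), (1,0), (1,4), (2,0), (2,4), (3,0), (3,4)}; … (7 in all).
So G has 7 subgroups of order 8.

7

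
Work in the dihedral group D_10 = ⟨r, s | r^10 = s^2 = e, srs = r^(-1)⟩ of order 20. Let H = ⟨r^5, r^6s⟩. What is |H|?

|⟨r^5⟩| = 2 and |⟨r^6s⟩| = 2, so |H| is a multiple of lcm(2, 2) = 2 and divides |G| = 20.
Closing under the operation: H = {e, r^5, rs, r^6s}, so |H| = 4.

4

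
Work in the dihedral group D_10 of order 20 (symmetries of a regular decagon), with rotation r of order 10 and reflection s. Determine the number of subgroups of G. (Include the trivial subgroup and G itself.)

|G| = 20, so by Lagrange every subgroup order divides 20. Divisors: 1, 2, 4, 5, 10, 20.
Subgroups by order — order 1: 1; order 2: 11; order 4: 5; order 5: 1; order 10: 3; order 20: 1.
Total: 1 + 11 + 5 + 1 + 3 + 1 = 22.

22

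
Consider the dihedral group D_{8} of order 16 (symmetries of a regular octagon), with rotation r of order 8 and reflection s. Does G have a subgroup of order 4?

4 | 16. A subgroup of order 4 is {e, r^2, r^4, r^6}.

Yes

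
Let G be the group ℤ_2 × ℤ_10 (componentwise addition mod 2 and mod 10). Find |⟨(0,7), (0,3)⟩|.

|⟨(0,7)⟩| = 10 and |⟨(0,3)⟩| = 10, so |H| is a multiple of lcm(10, 10) = 10 and divides |G| = 20.
Closing under the operation: H = {(0,0), (0,1), (0,2), (0,3), (0,4), (0,5), (0,6), (0,7), (0,8), (0,9)}, so |H| = 10.

10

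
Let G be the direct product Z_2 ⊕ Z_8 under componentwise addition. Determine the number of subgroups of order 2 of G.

|G| = 16 and 2 | 16, so subgroups of order 2 are possible by Lagrange.
The subgroups of order 2 are: {(0,0), (0,4)}; {(0,0), (1,0)}; {(0,0), (1,4)}.
So G has 3 subgroups of order 2.

3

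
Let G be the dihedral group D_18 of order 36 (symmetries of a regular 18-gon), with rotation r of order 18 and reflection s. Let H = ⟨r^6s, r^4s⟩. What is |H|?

|⟨r^6s⟩| = 2 and |⟨r^4s⟩| = 2, so |H| is a multiple of lcm(2, 2) = 2 and divides |G| = 36.
Closing under the operation: H = {e, r^2, r^4, r^6, r^8, r^10, r^12, r^14, r^16, s, r^2s, r^4s, r^6s, r^8s, r^10s, r^12s, r^14s, r^16s}, so |H| = 18.

18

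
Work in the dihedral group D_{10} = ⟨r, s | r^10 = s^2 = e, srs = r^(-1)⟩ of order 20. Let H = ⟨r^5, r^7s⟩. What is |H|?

|⟨r^5⟩| = 2 and |⟨r^7s⟩| = 2, so |H| is a multiple of lcm(2, 2) = 2 and divides |G| = 20.
Closing under the operation: H = {e, r^5, r^2s, r^7s}, so |H| = 4.

4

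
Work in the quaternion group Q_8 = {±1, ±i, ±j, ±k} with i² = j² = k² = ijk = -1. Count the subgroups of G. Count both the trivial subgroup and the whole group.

|G| = 8, so by Lagrange every subgroup order divides 8. Divisors: 1, 2, 4, 8.
Subgroups by order — order 1: 1; order 2: 1; order 4: 3; order 8: 1.
Total: 1 + 1 + 3 + 1 = 6.

6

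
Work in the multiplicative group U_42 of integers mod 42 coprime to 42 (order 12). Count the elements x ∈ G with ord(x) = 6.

6

The elements of order 6 are: 5, 11, 17, 19, 23, 31.
That's 6.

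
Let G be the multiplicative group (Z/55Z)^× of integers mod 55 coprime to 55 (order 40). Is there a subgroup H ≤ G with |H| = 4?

4 | 40. A subgroup of order 4 is {1, 12, 23, 34}.

Yes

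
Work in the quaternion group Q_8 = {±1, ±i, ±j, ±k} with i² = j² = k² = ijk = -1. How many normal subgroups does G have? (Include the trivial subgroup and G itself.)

G has 6 subgroups. Checking conjugation-invariance by order — order 1: 1/1 normal; order 2: 1/1 normal; order 4: 3/3 normal; order 8: 1/1 normal.
Total normal subgroups: 6.

6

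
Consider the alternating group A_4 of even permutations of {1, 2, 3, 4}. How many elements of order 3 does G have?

8

The elements of order 3 are: (2 3 4), (2 4 3), (1 2 3), (1 2 4), (1 3 2), (1 3 4), (1 4 2), (1 4 3).
That's 8.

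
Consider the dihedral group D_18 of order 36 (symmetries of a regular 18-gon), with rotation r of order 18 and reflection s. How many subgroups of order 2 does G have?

|G| = 36 and 2 | 36, so subgroups of order 2 are possible by Lagrange.
The subgroups of order 2 are: {e, r^10s}; {e, r^11s}; {e, r^12s}; {e, r^13s}; … (19 in all).
So G has 19 subgroups of order 2.

19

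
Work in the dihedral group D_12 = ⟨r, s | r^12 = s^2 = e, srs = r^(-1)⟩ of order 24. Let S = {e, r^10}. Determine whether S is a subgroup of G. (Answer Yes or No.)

No

r^10 ∈ S but its inverse r^2 ∉ S, so S is not a subgroup.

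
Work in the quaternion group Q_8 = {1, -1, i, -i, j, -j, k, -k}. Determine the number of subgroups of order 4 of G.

3

|G| = 8 and 4 | 8, so subgroups of order 4 are possible by Lagrange.
The subgroups of order 4 are: {1, -1, i, -i}; {1, -1, j, -j}; {1, -1, k, -k}.
So G has 3 subgroups of order 4.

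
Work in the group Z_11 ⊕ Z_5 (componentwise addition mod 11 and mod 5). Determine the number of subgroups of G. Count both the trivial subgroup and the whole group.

4

|G| = 55, so by Lagrange every subgroup order divides 55. Divisors: 1, 5, 11, 55.
Subgroups by order — order 1: 1; order 5: 1; order 11: 1; order 55: 1.
Total: 1 + 1 + 1 + 1 = 4.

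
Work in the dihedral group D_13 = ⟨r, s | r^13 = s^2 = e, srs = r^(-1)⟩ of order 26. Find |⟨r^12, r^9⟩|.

|⟨r^12⟩| = 13 and |⟨r^9⟩| = 13, so |H| is a multiple of lcm(13, 13) = 13 and divides |G| = 26.
Closing under the operation: H = {e, r, r^2, r^3, r^4, r^5, r^6, r^7, r^8, r^9, r^10, r^11, r^12}, so |H| = 13.

13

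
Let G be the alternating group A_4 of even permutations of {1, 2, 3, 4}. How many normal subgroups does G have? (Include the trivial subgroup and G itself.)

G has 10 subgroups. Checking conjugation-invariance by order — order 1: 1/1 normal; order 2: 0/3 normal; order 3: 0/4 normal; order 4: 1/1 normal; order 12: 1/1 normal.
Total normal subgroups: 3.

3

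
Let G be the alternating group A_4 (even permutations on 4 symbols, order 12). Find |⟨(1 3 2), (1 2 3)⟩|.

|⟨(1 3 2)⟩| = 3 and |⟨(1 2 3)⟩| = 3, so |H| is a multiple of lcm(3, 3) = 3 and divides |G| = 12.
Closing under the operation: H = {e, (1 2 3), (1 3 2)}, so |H| = 3.

3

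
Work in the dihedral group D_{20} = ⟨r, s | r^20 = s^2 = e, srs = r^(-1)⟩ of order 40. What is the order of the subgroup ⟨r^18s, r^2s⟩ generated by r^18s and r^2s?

|⟨r^18s⟩| = 2 and |⟨r^2s⟩| = 2, so |H| is a multiple of lcm(2, 2) = 2 and divides |G| = 40.
Closing under the operation: H = {e, r^4, r^8, r^12, r^16, r^2s, r^6s, r^10s, r^14s, r^18s}, so |H| = 10.

10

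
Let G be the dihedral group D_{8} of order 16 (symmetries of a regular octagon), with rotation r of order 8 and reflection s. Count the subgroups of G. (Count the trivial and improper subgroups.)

|G| = 16, so by Lagrange every subgroup order divides 16. Divisors: 1, 2, 4, 8, 16.
Subgroups by order — order 1: 1; order 2: 9; order 4: 5; order 8: 3; order 16: 1.
Total: 1 + 9 + 5 + 3 + 1 = 19.

19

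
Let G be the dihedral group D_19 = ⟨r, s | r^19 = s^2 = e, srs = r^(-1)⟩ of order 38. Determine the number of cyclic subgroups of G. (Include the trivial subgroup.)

21

Each element a generates a cyclic subgroup ⟨a⟩; distinct elements may generate the same one (a cyclic group of order d has φ(d) generators).
Cyclic subgroups by order — order 1: 1; order 2: 19; order 19: 1.
Total: 21.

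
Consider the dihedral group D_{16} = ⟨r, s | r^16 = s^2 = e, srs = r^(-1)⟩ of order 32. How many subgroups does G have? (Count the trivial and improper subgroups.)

|G| = 32, so by Lagrange every subgroup order divides 32. Divisors: 1, 2, 4, 8, 16, 32.
Subgroups by order — order 1: 1; order 2: 17; order 4: 9; order 8: 5; order 16: 3; order 32: 1.
Total: 1 + 17 + 9 + 5 + 3 + 1 = 36.

36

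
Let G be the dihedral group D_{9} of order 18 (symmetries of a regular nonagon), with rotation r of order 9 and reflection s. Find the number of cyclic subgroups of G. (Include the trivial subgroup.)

A cyclic subgroup of order d is generated by each of its φ(d) elements of order d, so the cyclic subgroups of order d number (#elements of order d)/φ(d).
Cyclic subgroups by order — order 1: 1; order 2: 9; order 3: 1; order 9: 1.
Total: 12.

12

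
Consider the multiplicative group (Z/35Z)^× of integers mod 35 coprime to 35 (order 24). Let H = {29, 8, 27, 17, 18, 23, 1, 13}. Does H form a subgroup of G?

17 ∈ H but its inverse 33 ∉ H, so H is not a subgroup.

No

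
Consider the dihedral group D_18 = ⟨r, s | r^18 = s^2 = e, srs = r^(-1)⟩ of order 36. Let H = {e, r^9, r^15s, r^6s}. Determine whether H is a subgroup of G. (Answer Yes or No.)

Yes

|H| = 4 divides |G| = 36, consistent with Lagrange.
H contains the identity, every element's inverse is in H, and H is closed under ·: it is a subgroup.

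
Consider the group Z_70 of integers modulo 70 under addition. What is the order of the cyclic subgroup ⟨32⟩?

35

In Z_70, the order of an element a is n/gcd(a, n).
gcd(32, 70) = 2, so |⟨32⟩| = 70/2 = 35.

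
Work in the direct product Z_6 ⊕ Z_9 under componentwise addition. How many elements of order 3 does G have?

8

An element (a,b) has order lcm(ord(a), ord(b)); count pairs with lcm equal to 3.
Enumerating gives 8 such elements.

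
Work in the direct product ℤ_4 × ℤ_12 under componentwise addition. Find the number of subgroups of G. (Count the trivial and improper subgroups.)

30

|G| = 48, so by Lagrange every subgroup order divides 48. Divisors: 1, 2, 3, 4, 6, 8, 12, 16, 24, 48.
Subgroups by order — order 1: 1; order 2: 3; order 3: 1; order 4: 7; order 6: 3; order 8: 3; order 12: 7; order 16: 1; order 24: 3; order 48: 1.
Total: 1 + 3 + 1 + 7 + 3 + 3 + 7 + 1 + 3 + 1 = 30.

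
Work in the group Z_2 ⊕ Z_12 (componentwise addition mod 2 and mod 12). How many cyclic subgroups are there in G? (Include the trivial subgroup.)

12

A cyclic subgroup of order d is generated by each of its φ(d) elements of order d, so the cyclic subgroups of order d number (#elements of order d)/φ(d).
Cyclic subgroups by order — order 1: 1; order 2: 3; order 3: 1; order 4: 2; order 6: 3; order 12: 2.
Total: 12.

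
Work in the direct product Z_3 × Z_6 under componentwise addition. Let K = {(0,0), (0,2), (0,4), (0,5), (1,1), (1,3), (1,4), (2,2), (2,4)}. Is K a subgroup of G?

No

(2,4) ∈ K but its inverse (1,2) ∉ K, so K is not a subgroup.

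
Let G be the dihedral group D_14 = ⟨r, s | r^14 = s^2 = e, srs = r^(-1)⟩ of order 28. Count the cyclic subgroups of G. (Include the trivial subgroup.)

18

Each element a generates a cyclic subgroup ⟨a⟩; distinct elements may generate the same one (a cyclic group of order d has φ(d) generators).
Cyclic subgroups by order — order 1: 1; order 2: 15; order 7: 1; order 14: 1.
Total: 18.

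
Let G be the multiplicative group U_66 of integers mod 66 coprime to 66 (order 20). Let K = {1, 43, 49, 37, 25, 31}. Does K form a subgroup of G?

|K| = 6 does not divide |G| = 20, so by Lagrange K is not a subgroup.

No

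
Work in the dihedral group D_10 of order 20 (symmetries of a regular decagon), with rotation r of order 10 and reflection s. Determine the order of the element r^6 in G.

Computing powers of r^6: the smallest k with (r^6)^k = e is k = 5.

5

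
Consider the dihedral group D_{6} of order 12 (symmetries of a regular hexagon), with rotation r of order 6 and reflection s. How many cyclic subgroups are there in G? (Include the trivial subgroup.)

10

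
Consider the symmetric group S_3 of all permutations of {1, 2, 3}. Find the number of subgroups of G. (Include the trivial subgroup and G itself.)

|G| = 6, so by Lagrange every subgroup order divides 6. Divisors: 1, 2, 3, 6.
Subgroups by order — order 1: 1; order 2: 3; order 3: 1; order 6: 1.
Total: 1 + 3 + 1 + 1 = 6.

6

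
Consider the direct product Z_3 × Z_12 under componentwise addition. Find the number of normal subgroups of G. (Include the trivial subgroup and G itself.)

G is abelian, so every subgroup is normal.
G has 18 subgroups in total, hence 18 normal subgroups.

18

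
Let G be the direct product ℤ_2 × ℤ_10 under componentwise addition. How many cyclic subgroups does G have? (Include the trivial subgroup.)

8

Group the elements of G by the cyclic subgroup they generate; each cyclic subgroup of order d accounts for φ(d) elements.
Cyclic subgroups by order — order 1: 1; order 2: 3; order 5: 1; order 10: 3.
Total: 8.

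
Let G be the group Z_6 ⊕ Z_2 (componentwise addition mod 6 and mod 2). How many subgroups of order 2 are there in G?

3

|G| = 12 and 2 | 12, so subgroups of order 2 are possible by Lagrange.
The subgroups of order 2 are: {(0,0), (0,1)}; {(0,0), (3,0)}; {(0,0), (3,1)}.
So G has 3 subgroups of order 2.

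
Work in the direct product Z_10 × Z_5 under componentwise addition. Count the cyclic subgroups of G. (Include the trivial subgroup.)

14

Each element a generates a cyclic subgroup ⟨a⟩; distinct elements may generate the same one (a cyclic group of order d has φ(d) generators).
Cyclic subgroups by order — order 1: 1; order 2: 1; order 5: 6; order 10: 6.
Total: 14.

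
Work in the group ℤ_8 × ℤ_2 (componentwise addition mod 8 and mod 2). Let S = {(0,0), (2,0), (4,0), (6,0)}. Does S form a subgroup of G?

Yes

|S| = 4 divides |G| = 16, consistent with Lagrange.
S contains the identity, every element's inverse is in S, and S is closed under +: it is a subgroup.
In fact S = ⟨(6,0)⟩.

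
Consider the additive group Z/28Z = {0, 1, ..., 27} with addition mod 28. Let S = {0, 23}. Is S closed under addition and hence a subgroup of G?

No

23 ∈ S but its inverse 5 ∉ S, so S is not a subgroup.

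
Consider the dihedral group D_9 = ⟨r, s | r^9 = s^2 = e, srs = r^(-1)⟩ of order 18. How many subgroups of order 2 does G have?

9

|G| = 18 and 2 | 18, so subgroups of order 2 are possible by Lagrange.
The subgroups of order 2 are: {e, r^2s}; {e, r^3s}; {e, r^4s}; {e, r^5s}; … (9 in all).
So G has 9 subgroups of order 2.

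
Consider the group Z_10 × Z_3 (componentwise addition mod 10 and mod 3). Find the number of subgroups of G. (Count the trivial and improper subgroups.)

|G| = 30, so by Lagrange every subgroup order divides 30. Divisors: 1, 2, 3, 5, 6, 10, 15, 30.
Subgroups by order — order 1: 1; order 2: 1; order 3: 1; order 5: 1; order 6: 1; order 10: 1; order 15: 1; order 30: 1.
Total: 1 + 1 + 1 + 1 + 1 + 1 + 1 + 1 = 8.

8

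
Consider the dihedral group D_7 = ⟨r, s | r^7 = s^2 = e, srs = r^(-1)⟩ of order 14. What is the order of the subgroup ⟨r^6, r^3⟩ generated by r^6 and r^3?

|⟨r^6⟩| = 7 and |⟨r^3⟩| = 7, so |H| is a multiple of lcm(7, 7) = 7 and divides |G| = 14.
Closing under the operation: H = {e, r, r^2, r^3, r^4, r^5, r^6}, so |H| = 7.

7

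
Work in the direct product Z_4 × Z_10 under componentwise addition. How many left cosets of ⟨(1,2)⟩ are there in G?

|⟨(1,2)⟩| = 20 and |G| = 40.
By Lagrange, [G : H] = |G|/|H| = 40/20 = 2.

2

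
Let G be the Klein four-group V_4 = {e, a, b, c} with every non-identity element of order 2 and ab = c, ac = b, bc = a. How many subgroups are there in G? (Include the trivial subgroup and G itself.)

|G| = 4, so by Lagrange every subgroup order divides 4. Divisors: 1, 2, 4.
Subgroups by order — order 1: 1; order 2: 3; order 4: 1.
Total: 1 + 3 + 1 = 5.

5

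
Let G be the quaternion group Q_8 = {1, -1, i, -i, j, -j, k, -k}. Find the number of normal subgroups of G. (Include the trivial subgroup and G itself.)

6

G has 6 subgroups. Checking conjugation-invariance by order — order 1: 1/1 normal; order 2: 1/1 normal; order 4: 3/3 normal; order 8: 1/1 normal.
Total normal subgroups: 6.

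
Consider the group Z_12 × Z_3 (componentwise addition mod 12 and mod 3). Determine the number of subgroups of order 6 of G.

4

|G| = 36 and 6 | 36, so subgroups of order 6 are possible by Lagrange.
The subgroups of order 6 are: {(0,0), (0,1), (0,2), (6,0), (6,1), (6,2)}; {(0,0), (2,0), (4,0), (6,0), (8,0), (10,0)}; {(0,0), (2,2), (4,1), (6,0), (8,2), (10,1)}; {(0,0), (2,1), (4,2), (6,0), (8,1), (10,2)}.
So G has 4 subgroups of order 6.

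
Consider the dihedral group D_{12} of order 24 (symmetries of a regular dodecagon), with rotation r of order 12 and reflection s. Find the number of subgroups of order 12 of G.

|G| = 24 and 12 | 24, so subgroups of order 12 are possible by Lagrange.
The subgroups of order 12 are: {e, r, r^2, r^3, r^4, r^5, r^6, r^7, r^8, r^9, r^10, r^11}; {e, r^2, r^4, r^6, r^8, r^10, s, r^2s, r^4s, r^6s, r^8s, r^10s}; {e, r^2, r^4, r^6, r^8, r^10, rs, r^3s, r^5s, r^7s, r^9s, r^11s}.
So G has 3 subgroups of order 12.

3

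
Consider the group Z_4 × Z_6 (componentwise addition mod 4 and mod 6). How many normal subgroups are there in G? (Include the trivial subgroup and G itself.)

G is abelian, so every subgroup is normal.
G has 16 subgroups in total, hence 16 normal subgroups.

16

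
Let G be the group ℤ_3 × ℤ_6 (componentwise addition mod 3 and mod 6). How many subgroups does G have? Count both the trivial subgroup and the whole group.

12

|G| = 18, so by Lagrange every subgroup order divides 18. Divisors: 1, 2, 3, 6, 9, 18.
Subgroups by order — order 1: 1; order 2: 1; order 3: 4; order 6: 4; order 9: 1; order 18: 1.
Total: 1 + 1 + 4 + 4 + 1 + 1 = 12.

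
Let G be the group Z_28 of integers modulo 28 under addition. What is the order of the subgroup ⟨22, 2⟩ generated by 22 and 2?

|⟨22⟩| = 14 and |⟨2⟩| = 14, so |H| is a multiple of lcm(14, 14) = 14 and divides |G| = 28.
Closing under the operation: H = {0, 2, 4, 6, 8, 10, 12, 14, 16, 18, 20, 22, 24, 26}, so |H| = 14.

14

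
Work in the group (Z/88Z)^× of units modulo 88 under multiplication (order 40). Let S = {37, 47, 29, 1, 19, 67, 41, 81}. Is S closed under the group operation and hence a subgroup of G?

81 ∈ S but its inverse 25 ∉ S, so S is not a subgroup.

No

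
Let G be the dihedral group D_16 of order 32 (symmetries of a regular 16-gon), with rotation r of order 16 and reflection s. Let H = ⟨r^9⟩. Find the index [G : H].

|⟨r^9⟩| = 16 and |G| = 32.
By Lagrange, [G : H] = |G|/|H| = 32/16 = 2.

2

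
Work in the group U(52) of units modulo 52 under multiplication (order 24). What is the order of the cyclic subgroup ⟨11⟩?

12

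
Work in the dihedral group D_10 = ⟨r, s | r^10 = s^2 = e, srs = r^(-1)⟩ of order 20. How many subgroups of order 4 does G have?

|G| = 20 and 4 | 20, so subgroups of order 4 are possible by Lagrange.
The subgroups of order 4 are: {e, r^5, r^2s, r^7s}; {e, r^5, r^3s, r^8s}; {e, r^5, r^4s, r^9s}; {e, r^5, s, r^5s}; … (5 in all).
So G has 5 subgroups of order 4.

5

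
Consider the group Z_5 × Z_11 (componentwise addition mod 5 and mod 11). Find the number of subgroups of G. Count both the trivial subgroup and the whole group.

4

|G| = 55, so by Lagrange every subgroup order divides 55. Divisors: 1, 5, 11, 55.
Subgroups by order — order 1: 1; order 5: 1; order 11: 1; order 55: 1.
Total: 1 + 1 + 1 + 1 = 4.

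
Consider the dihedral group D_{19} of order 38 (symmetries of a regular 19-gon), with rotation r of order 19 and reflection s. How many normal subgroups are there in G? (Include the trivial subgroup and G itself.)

G has 22 subgroups. Checking conjugation-invariance by order — order 1: 1/1 normal; order 2: 0/19 normal; order 19: 1/1 normal; order 38: 1/1 normal.
Total normal subgroups: 3.

3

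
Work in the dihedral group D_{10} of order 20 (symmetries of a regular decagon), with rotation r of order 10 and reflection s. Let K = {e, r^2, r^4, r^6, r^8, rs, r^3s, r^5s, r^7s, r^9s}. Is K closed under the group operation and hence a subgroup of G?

Yes

|K| = 10 divides |G| = 20, consistent with Lagrange.
K contains the identity, every element's inverse is in K, and K is closed under ·: it is a subgroup.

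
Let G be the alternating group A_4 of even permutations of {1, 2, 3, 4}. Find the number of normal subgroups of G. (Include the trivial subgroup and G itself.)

G has 10 subgroups. Checking conjugation-invariance by order — order 1: 1/1 normal; order 2: 0/3 normal; order 3: 0/4 normal; order 4: 1/1 normal; order 12: 1/1 normal.
Total normal subgroups: 3.

3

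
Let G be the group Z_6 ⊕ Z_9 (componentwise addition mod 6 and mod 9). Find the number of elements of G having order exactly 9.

An element (a,b) has order lcm(ord(a), ord(b)); count pairs with lcm equal to 9.
Enumerating gives 18 such elements.

18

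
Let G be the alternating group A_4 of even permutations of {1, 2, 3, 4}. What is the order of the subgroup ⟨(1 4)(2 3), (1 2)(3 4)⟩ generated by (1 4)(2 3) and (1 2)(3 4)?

4

|⟨(1 4)(2 3)⟩| = 2 and |⟨(1 2)(3 4)⟩| = 2, so |H| is a multiple of lcm(2, 2) = 2 and divides |G| = 12.
Closing under the operation: H = {e, (1 2)(3 4), (1 3)(2 4), (1 4)(2 3)}, so |H| = 4.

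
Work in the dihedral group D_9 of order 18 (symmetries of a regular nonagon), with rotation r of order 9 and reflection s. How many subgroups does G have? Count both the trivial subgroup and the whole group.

|G| = 18, so by Lagrange every subgroup order divides 18. Divisors: 1, 2, 3, 6, 9, 18.
Subgroups by order — order 1: 1; order 2: 9; order 3: 1; order 6: 3; order 9: 1; order 18: 1.
Total: 1 + 9 + 1 + 3 + 1 + 1 = 16.

16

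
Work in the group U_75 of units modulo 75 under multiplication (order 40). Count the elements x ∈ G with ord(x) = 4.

4

The elements of order 4 are: 7, 32, 43, 68.
That's 4.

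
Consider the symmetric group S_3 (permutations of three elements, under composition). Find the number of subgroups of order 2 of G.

3

|G| = 6 and 2 | 6, so subgroups of order 2 are possible by Lagrange.
The subgroups of order 2 are: {e, (1 2)}; {e, (1 3)}; {e, (2 3)}.
So G has 3 subgroups of order 2.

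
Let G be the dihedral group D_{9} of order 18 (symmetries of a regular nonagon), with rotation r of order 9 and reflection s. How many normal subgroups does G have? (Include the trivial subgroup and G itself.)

G has 16 subgroups. Checking conjugation-invariance by order — order 1: 1/1 normal; order 2: 0/9 normal; order 3: 1/1 normal; order 6: 0/3 normal; order 9: 1/1 normal; order 18: 1/1 normal.
Total normal subgroups: 4.

4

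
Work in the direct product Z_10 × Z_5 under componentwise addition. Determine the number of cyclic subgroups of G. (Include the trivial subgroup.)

14

Group the elements of G by the cyclic subgroup they generate; each cyclic subgroup of order d accounts for φ(d) elements.
Cyclic subgroups by order — order 1: 1; order 2: 1; order 5: 6; order 10: 6.
Total: 14.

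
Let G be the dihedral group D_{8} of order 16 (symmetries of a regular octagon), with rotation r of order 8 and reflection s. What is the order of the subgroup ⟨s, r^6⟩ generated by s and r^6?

8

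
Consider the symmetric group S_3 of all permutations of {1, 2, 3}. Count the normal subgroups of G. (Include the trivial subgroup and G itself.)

3

G has 6 subgroups. Checking conjugation-invariance by order — order 1: 1/1 normal; order 2: 0/3 normal; order 3: 1/1 normal; order 6: 1/1 normal.
Total normal subgroups: 3.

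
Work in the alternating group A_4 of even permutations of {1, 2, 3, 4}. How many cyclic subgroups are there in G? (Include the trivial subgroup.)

Group the elements of G by the cyclic subgroup they generate; each cyclic subgroup of order d accounts for φ(d) elements.
Cyclic subgroups by order — order 1: 1; order 2: 3; order 3: 4.
Total: 8.

8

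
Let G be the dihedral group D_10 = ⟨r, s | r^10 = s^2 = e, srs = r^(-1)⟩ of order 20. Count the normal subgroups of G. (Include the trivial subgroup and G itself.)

7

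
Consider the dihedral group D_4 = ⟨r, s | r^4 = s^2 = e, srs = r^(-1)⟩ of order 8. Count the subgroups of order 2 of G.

|G| = 8 and 2 | 8, so subgroups of order 2 are possible by Lagrange.
The subgroups of order 2 are: {e, r^2}; {e, r^2s}; {e, r^3s}; {e, rs}; … (5 in all).
So G has 5 subgroups of order 2.

5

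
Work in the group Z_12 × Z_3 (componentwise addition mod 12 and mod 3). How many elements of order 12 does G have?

An element (a,b) has order lcm(ord(a), ord(b)); count pairs with lcm equal to 12.
Enumerating gives 16 such elements.

16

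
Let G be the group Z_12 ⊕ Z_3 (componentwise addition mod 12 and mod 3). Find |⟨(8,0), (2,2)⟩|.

|⟨(8,0)⟩| = 3 and |⟨(2,2)⟩| = 6, so |H| is a multiple of lcm(3, 6) = 6 and divides |G| = 36.
Closing under the operation: H = {(0,0), (0,1), (0,2), (2,0), (2,1), (2,2), (4,0), (4,1), (4,2), (6,0), (6,1), (6,2), (8,0), (8,1), (8,2), (10,0), (10,1), (10,2)}, so |H| = 18.

18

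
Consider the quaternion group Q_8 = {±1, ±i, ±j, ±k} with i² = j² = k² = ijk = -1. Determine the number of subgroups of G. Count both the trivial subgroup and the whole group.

|G| = 8, so by Lagrange every subgroup order divides 8. Divisors: 1, 2, 4, 8.
Subgroups by order — order 1: 1; order 2: 1; order 4: 3; order 8: 1.
Total: 1 + 1 + 3 + 1 = 6.

6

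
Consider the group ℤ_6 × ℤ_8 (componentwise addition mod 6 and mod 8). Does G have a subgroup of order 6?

Yes

6 | 48. A subgroup of order 6 is {(0,0), (0,4), (2,0), (2,4), (4,0), (4,4)}.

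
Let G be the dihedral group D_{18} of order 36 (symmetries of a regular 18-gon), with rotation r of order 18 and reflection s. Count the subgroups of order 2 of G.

|G| = 36 and 2 | 36, so subgroups of order 2 are possible by Lagrange.
The subgroups of order 2 are: {e, r^10s}; {e, r^11s}; {e, r^12s}; {e, r^13s}; … (19 in all).
So G has 19 subgroups of order 2.

19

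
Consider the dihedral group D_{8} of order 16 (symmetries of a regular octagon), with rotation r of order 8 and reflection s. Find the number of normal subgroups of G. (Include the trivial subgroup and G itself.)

G has 19 subgroups. Checking conjugation-invariance by order — order 1: 1/1 normal; order 2: 1/9 normal; order 4: 1/5 normal; order 8: 3/3 normal; order 16: 1/1 normal.
Total normal subgroups: 7.

7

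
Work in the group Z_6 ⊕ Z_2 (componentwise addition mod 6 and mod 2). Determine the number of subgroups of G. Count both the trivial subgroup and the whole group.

10

|G| = 12, so by Lagrange every subgroup order divides 12. Divisors: 1, 2, 3, 4, 6, 12.
Subgroups by order — order 1: 1; order 2: 3; order 3: 1; order 4: 1; order 6: 3; order 12: 1.
Total: 1 + 3 + 1 + 1 + 3 + 1 = 10.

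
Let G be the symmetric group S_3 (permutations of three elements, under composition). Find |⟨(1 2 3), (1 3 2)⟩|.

3

|⟨(1 2 3)⟩| = 3 and |⟨(1 3 2)⟩| = 3, so |H| is a multiple of lcm(3, 3) = 3 and divides |G| = 6.
Closing under the operation: H = {e, (1 2 3), (1 3 2)}, so |H| = 3.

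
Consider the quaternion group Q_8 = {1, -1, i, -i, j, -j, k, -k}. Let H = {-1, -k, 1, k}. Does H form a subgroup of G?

|H| = 4 divides |G| = 8, consistent with Lagrange.
H contains the identity, every element's inverse is in H, and H is closed under ·: it is a subgroup.
In fact H = ⟨-k⟩.

Yes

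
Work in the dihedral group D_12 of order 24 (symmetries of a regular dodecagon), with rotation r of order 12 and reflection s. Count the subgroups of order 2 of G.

13

|G| = 24 and 2 | 24, so subgroups of order 2 are possible by Lagrange.
The subgroups of order 2 are: {e, r^10s}; {e, r^11s}; {e, r^2s}; {e, r^3s}; … (13 in all).
So G has 13 subgroups of order 2.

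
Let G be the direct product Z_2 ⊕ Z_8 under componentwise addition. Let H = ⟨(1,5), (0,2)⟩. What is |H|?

8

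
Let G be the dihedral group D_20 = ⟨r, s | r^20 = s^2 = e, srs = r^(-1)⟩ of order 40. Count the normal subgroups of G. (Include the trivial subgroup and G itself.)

G has 48 subgroups. Checking conjugation-invariance by order — order 1: 1/1 normal; order 2: 1/21 normal; order 4: 1/11 normal; order 5: 1/1 normal; order 8: 0/5 normal; order 10: 1/5 normal; order 20: 3/3 normal; order 40: 1/1 normal.
Total normal subgroups: 9.

9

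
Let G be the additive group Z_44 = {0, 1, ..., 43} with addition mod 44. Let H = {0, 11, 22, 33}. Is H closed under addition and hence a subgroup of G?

|H| = 4 divides |G| = 44, consistent with Lagrange.
H contains the identity, every element's inverse is in H, and H is closed under +: it is a subgroup.
In fact H = ⟨33⟩.

Yes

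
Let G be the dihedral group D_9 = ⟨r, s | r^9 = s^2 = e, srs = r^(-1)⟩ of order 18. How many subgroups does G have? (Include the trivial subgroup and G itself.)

|G| = 18, so by Lagrange every subgroup order divides 18. Divisors: 1, 2, 3, 6, 9, 18.
Subgroups by order — order 1: 1; order 2: 9; order 3: 1; order 6: 3; order 9: 1; order 18: 1.
Total: 1 + 9 + 1 + 3 + 1 + 1 = 16.

16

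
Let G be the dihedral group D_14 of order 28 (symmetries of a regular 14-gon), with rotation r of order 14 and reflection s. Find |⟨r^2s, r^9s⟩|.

4

|⟨r^2s⟩| = 2 and |⟨r^9s⟩| = 2, so |H| is a multiple of lcm(2, 2) = 2 and divides |G| = 28.
Closing under the operation: H = {e, r^7, r^2s, r^9s}, so |H| = 4.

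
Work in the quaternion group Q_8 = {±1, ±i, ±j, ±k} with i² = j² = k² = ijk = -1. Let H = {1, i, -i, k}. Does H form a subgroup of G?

No

k ∈ H but its inverse -k ∉ H, so H is not a subgroup.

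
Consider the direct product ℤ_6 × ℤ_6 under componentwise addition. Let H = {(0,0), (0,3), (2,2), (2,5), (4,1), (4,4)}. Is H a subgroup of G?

Yes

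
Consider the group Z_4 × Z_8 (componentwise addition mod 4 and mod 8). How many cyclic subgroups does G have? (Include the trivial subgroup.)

14

Group the elements of G by the cyclic subgroup they generate; each cyclic subgroup of order d accounts for φ(d) elements.
Cyclic subgroups by order — order 1: 1; order 2: 3; order 4: 6; order 8: 4.
Total: 14.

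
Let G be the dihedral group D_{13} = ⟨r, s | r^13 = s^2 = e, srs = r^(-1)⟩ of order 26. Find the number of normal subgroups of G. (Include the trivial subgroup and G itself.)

3

G has 16 subgroups. Checking conjugation-invariance by order — order 1: 1/1 normal; order 2: 0/13 normal; order 13: 1/1 normal; order 26: 1/1 normal.
Total normal subgroups: 3.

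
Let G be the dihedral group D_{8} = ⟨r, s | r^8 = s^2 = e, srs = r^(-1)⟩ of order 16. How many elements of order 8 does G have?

The elements of order 8 are: r, r^3, r^5, r^7.
That's 4.

4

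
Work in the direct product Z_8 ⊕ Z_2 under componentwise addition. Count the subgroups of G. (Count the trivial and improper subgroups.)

11

|G| = 16, so by Lagrange every subgroup order divides 16. Divisors: 1, 2, 4, 8, 16.
Subgroups by order — order 1: 1; order 2: 3; order 4: 3; order 8: 3; order 16: 1.
Total: 1 + 3 + 3 + 3 + 1 = 11.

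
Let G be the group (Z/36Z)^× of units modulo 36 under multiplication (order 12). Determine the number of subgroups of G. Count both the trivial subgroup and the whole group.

10

|G| = 12, so by Lagrange every subgroup order divides 12. Divisors: 1, 2, 3, 4, 6, 12.
Subgroups by order — order 1: 1; order 2: 3; order 3: 1; order 4: 1; order 6: 3; order 12: 1.
Total: 1 + 3 + 1 + 1 + 3 + 1 = 10.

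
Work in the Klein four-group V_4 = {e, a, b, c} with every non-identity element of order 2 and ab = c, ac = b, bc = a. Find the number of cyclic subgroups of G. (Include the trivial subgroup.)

4

Group the elements of G by the cyclic subgroup they generate; each cyclic subgroup of order d accounts for φ(d) elements.
Cyclic subgroups by order — order 1: 1; order 2: 3.
Total: 4.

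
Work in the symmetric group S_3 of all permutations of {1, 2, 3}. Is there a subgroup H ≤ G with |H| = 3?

Yes

3 | 6. A subgroup of order 3 is {e, (1 2 3), (1 3 2)}.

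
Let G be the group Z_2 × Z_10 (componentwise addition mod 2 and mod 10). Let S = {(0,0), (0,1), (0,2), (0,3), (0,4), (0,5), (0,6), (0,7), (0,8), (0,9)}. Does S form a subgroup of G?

Yes

|S| = 10 divides |G| = 20, consistent with Lagrange.
S contains the identity, every element's inverse is in S, and S is closed under +: it is a subgroup.
In fact S = ⟨(0,1)⟩.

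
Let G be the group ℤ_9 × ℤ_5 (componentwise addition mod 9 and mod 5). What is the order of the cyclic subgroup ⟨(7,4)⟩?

45

The order of (7,4) in Z_9 × Z_5 is lcm(ord(7) in Z_9, ord(4) in Z_5).
ord(7) = 9 and ord(4) = 5, so |⟨(7,4)⟩| = lcm(9, 5) = 45.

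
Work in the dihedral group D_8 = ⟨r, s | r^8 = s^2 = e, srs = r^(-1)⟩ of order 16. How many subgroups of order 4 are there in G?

5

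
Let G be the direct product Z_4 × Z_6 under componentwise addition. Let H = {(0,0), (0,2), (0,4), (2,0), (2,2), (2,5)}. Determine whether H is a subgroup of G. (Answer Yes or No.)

No

(2,2) ∈ H but its inverse (2,4) ∉ H, so H is not a subgroup.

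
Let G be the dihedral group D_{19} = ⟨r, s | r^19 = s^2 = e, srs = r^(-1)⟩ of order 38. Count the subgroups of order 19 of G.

|G| = 38 and 19 | 38, so subgroups of order 19 are possible by Lagrange.
The subgroups of order 19 are: {e, r, r^2, r^3, r^4, r^5, r^6, r^7, r^8, r^9, r^10, r^11, r^12, r^13, r^14, r^15, r^16, r^17, r^18}.
So G has 1 subgroup of order 19.

1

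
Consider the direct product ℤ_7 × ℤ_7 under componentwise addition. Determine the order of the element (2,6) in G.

The order of (2,6) in Z_7 × Z_7 is lcm(ord(2) in Z_7, ord(6) in Z_7).
ord(2) = 7 and ord(6) = 7, so |⟨(2,6)⟩| = lcm(7, 7) = 7.

7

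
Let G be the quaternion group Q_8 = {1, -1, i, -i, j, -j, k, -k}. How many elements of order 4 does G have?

6

The elements of order 4 are: i, -i, j, -j, k, -k.
That's 6.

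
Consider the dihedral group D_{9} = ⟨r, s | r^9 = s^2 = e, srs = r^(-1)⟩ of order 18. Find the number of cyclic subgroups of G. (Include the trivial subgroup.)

Group the elements of G by the cyclic subgroup they generate; each cyclic subgroup of order d accounts for φ(d) elements.
Cyclic subgroups by order — order 1: 1; order 2: 9; order 3: 1; order 9: 1.
Total: 12.

12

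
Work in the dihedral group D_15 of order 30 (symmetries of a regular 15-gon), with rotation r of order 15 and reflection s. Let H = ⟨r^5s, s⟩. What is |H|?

6

|⟨r^5s⟩| = 2 and |⟨s⟩| = 2, so |H| is a multiple of lcm(2, 2) = 2 and divides |G| = 30.
Closing under the operation: H = {e, r^5, r^10, s, r^5s, r^10s}, so |H| = 6.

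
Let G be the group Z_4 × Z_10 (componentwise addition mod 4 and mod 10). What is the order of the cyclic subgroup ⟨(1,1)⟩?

The order of (1,1) in Z_4 × Z_10 is lcm(ord(1) in Z_4, ord(1) in Z_10).
ord(1) = 4 and ord(1) = 10, so |⟨(1,1)⟩| = lcm(4, 10) = 20.

20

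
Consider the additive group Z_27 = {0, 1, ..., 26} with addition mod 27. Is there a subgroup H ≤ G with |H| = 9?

Yes

9 | 27. A subgroup of order 9 is {0, 3, 6, 9, 12, 15, 18, 21, 24}.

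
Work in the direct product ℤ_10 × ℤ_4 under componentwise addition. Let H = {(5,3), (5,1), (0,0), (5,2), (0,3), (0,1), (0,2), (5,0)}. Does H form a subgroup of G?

Yes

|H| = 8 divides |G| = 40, consistent with Lagrange.
H contains the identity, every element's inverse is in H, and H is closed under +: it is a subgroup.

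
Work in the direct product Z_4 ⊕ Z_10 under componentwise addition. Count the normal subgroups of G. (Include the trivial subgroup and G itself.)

G is abelian, so every subgroup is normal.
G has 16 subgroups in total, hence 16 normal subgroups.

16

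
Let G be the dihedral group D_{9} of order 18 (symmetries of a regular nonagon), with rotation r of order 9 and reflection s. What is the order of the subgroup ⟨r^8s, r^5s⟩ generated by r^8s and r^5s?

|⟨r^8s⟩| = 2 and |⟨r^5s⟩| = 2, so |H| is a multiple of lcm(2, 2) = 2 and divides |G| = 18.
Closing under the operation: H = {e, r^3, r^6, r^2s, r^5s, r^8s}, so |H| = 6.

6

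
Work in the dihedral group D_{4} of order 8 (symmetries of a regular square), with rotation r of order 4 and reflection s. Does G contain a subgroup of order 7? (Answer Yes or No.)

No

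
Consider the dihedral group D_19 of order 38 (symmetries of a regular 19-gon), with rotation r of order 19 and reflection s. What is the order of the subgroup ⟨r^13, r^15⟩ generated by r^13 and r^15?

19

|⟨r^13⟩| = 19 and |⟨r^15⟩| = 19, so |H| is a multiple of lcm(19, 19) = 19 and divides |G| = 38.
Closing under the operation: H = {e, r, r^2, r^3, r^4, r^5, r^6, r^7, r^8, r^9, r^10, r^11, r^12, r^13, r^14, r^15, r^16, r^17, r^18}, so |H| = 19.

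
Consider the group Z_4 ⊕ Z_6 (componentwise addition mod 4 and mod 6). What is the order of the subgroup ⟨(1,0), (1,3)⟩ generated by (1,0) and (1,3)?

8

|⟨(1,0)⟩| = 4 and |⟨(1,3)⟩| = 4, so |H| is a multiple of lcm(4, 4) = 4 and divides |G| = 24.
Closing under the operation: H = {(0,0), (0,3), (1,0), (1,3), (2,0), (2,3), (3,0), (3,3)}, so |H| = 8.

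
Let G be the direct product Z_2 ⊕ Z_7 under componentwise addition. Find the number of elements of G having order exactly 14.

An element (a,b) has order lcm(ord(a), ord(b)); count pairs with lcm equal to 14.
Enumerating gives 6 such elements.

6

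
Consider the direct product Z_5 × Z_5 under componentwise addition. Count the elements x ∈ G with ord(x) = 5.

An element (a,b) has order lcm(ord(a), ord(b)); count pairs with lcm equal to 5.
Enumerating gives 24 such elements.

24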